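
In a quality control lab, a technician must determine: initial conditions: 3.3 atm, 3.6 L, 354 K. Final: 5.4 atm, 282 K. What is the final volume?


P1V1/T1 = P2V2/T2
V2 = P1V1T2/(T1P2)
= 3.3×3.6×282/(354×5.4)
= 1.753 L

1.753 L


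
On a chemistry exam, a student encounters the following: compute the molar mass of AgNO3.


M(AgNO3) = 1×107.87 + 1×14.01 + 3×16.0
= 107.87 + 14.01 + 48.0
= 169.88 g/mol

169.88 g/mol


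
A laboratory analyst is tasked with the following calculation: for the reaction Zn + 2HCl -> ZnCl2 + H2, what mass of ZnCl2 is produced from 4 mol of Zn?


Mole ratio ZnCl2:Zn = 1:1
n(ZnCl2) = 4 × 1/1 = 4.000 mol
mass = 4.000 × 136.28 = 545.12 g

545.12 g


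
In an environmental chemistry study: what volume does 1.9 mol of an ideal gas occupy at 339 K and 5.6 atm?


PV = nRT  (R = 0.08206 L·atm/(mol·K))
V = nRT/P = 1.9×0.08206×339/5.6
= 9.438 L

9.438 L


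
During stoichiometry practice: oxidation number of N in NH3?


x + 3(+1) = 0, so x = -3
Oxidation number: -3

-3


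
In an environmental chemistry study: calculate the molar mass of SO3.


M(SO3) = 1×32.07 + 3×16.0
= 32.07 + 48.0
= 80.07 g/mol

80.07 g/mol


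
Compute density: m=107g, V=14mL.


ρ = mass/volume
= 107/14
= 7.643 g/mL

7.643 g/mL


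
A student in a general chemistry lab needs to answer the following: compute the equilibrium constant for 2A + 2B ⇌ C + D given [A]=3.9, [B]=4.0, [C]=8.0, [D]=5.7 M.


Kc = [C][D]/([A]^2[B]^2)
= (8.0^1 × 5.7^1)/(3.9^2 × 4.0^2)
= 45.6/243.36
= 0.1874

0.1874


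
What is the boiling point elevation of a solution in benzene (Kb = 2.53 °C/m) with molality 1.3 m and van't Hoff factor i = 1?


ΔTb = Kb × m × i
= 2.53 × 1.3 × 1
= 3.289 °C

3.289 °C


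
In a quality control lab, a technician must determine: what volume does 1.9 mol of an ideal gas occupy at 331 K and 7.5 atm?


PV = nRT  (R = 0.08206 L·atm/(mol·K))
V = nRT/P = 1.9×0.08206×331/7.5
= 6.881 L

6.881 L


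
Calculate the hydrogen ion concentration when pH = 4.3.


[H+] = 10^(-pH) = 10^(-4.3)
= 5.01×10^-5 M

5.01×10^-5 M


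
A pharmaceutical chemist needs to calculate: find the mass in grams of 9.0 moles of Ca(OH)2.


M(Ca(OH)2) = 74.1 g/mol
mass = n × M = 9.0 × 74.1 = 666.90 g

666.90 g


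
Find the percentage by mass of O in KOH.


M(KOH) = 1×39.1 + 1×16.0 + 1×1.008 = 56.108 g/mol
Mass of O = 1 × 16.0 = 16.00 g/mol
% O = 16.00/56.108 × 100 = 28.52%

28.52%


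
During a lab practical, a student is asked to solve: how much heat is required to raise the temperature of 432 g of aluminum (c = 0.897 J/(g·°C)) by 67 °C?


q = mcΔT = 432 × 0.897 × 67
= 25962.77 J

25962.77 J


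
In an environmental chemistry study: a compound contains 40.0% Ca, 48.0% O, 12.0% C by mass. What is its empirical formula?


Assume 100 g sample. Moles of each element:
  Ca: 40.0/40.08 = 0.998 mol
  O: 48.0/16.0 = 3.0 mol
  C: 12.0/12.01 = 0.999 mol
Divide by smallest (0.998):
  Ca: 0.998/0.998 = 1.0
  O: 3.0/0.998 = 3.01
  C: 0.999/0.998 = 1.0
Empirical formula: CaCO3

CaCO3


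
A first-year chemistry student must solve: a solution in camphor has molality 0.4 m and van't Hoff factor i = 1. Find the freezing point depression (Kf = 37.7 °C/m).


ΔTf = Kf × m × i
= 37.7 × 0.4 × 1
= 15.08 °C

15.08 °C


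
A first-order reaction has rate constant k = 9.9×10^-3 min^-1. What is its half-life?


t½ = ln2/k = 0.693147/(9.9×10^-3 min^-1)
= 70.01 min

70.01 min


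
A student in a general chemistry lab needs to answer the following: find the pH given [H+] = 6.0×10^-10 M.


pH = -log10([H+]) = -log10(6.0×10^-10)
= 10 - log10(6.0)
= 10 - 0.78
= 9.22

9.22


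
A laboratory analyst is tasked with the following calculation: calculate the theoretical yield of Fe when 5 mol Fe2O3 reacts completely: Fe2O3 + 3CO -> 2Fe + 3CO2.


Mole ratio Fe:Fe2O3 = 2:1
n(Fe) = 5 × 2/1 = 10.000 mol
mass = 10.000 × 55.85 = 558.5 g

558.5 g


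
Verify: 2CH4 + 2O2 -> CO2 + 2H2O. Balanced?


Equation: 2CH4 + 2O2 -> CO2 + 2H2O
Check atoms: C: 2≠1, H: 8≠4, O: 4=4
Not balanced

No, not balanced


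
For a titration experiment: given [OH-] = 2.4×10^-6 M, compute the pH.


pOH = -log10([OH-]) = -log10(2.4×10^-6)
= 6 - log10(2.4) = 5.62
pH = 14 - pOH = 14 - 5.62 = 8.38

8.38


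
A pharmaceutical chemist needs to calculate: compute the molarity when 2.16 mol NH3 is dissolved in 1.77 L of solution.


M = n/V = 2.16/1.77 = 1.220 mol/L

1.220 M


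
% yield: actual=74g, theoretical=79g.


% yield = actual/theoretical × 100
= 74/79 × 100
= 93.67%

93.67%


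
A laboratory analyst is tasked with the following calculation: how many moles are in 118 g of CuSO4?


M(CuSO4) = 159.62 g/mol
n = mass/M = 118/159.62 = 0.7393 mol

0.7393 mol


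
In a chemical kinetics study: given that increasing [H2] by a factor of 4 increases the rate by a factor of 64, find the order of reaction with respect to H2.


rate ∝ [H2]^n
4^n = 64 → n = 3
Order in H2: 3

3


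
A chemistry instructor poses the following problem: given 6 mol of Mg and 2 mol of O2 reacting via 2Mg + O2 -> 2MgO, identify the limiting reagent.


Mole ratio available / coefficient:
  Mg: 6/2 = 3.000
  O2: 2/1 = 2.000
Smaller ratio is limiting.

O2


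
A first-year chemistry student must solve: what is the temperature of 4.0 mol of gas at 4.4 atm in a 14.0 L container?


PV = nRT  (R = 0.08206 L·atm/(mol·K))
T = PV/(nR) = 4.4×14.0/(4.0×0.08206)
= 61.60/0.328240
= 187.67 K

187.67 K


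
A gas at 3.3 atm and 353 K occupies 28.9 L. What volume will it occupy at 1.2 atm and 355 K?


P1V1/T1 = P2V2/T2
V2 = P1V1T2/(T1P2)
= 3.3×28.9×355/(353×1.2)
= 79.925 L

79.925 L


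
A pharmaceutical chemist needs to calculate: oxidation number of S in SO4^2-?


x + 4(-2) = -2, so x = +6
Oxidation number: +6

+6


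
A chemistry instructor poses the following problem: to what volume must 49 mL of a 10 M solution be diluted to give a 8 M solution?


C1V1 = C2V2
10 × 49 = 8 × V2
V2 = 490/8 = 61.25 mL

61.25 mL


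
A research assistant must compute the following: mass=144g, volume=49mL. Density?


ρ = mass/volume
= 144/49
= 2.939 g/mL

2.939 g/mL


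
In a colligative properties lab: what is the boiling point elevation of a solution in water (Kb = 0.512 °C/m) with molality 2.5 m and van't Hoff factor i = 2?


ΔTb = Kb × m × i
= 0.512 × 2.5 × 2
= 2.56 °C

2.56 °C


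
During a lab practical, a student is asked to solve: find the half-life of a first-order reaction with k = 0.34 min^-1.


t½ = ln2/k = 0.693147/(0.34 min^-1)
= 2.039 min

2.039 min


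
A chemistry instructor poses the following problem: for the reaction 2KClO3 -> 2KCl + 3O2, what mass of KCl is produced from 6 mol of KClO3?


Mole ratio KCl:KClO3 = 2:2
n(KCl) = 6 × 2/2 = 6.000 mol
mass = 6.000 × 74.55 = 447.3 g

447.3 g


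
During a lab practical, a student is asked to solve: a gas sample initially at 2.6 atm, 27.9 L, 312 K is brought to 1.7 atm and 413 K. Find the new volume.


P1V1/T1 = P2V2/T2
V2 = P1V1T2/(T1P2)
= 2.6×27.9×413/(312×1.7)
= 56.484 L

56.484 L


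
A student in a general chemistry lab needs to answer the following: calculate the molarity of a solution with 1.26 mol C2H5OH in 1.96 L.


M = n/V = 1.26/1.96 = 0.643 mol/L

0.643 M


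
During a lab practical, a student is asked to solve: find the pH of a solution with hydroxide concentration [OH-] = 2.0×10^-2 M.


pOH = -log10([OH-]) = -log10(2.0×10^-2)
= 2 - log10(2.0) = 1.7
pH = 14 - pOH = 14 - 1.7 = 12.3

12.3


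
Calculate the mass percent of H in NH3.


M(NH3) = 1×14.01 + 3×1.008 = 17.034 g/mol
Mass of H = 3 × 1.008 = 3.024 g/mol
% H = 3.024/17.034 × 100 = 17.75%

17.75%


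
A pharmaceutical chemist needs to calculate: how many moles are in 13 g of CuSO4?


M(CuSO4) = 159.62 g/mol
n = mass/M = 13/159.62 = 0.0814 mol

0.0814 mol


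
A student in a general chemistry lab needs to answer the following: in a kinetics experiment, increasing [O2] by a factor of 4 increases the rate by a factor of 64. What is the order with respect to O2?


rate ∝ [O2]^n
4^n = 64 → n = 3
Order in O2: 3

3


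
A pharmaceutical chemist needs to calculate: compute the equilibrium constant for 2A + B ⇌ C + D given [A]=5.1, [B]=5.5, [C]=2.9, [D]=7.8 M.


Kc = [C][D]/([A]^2[B])
= (2.9^1 × 7.8^1)/(5.1^2 × 5.5^1)
= 22.62/143.055
= 0.1581

0.1581


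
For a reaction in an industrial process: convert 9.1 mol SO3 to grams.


M(SO3) = 80.07 g/mol
mass = n × M = 9.1 × 80.07 = 728.64 g

728.64 g


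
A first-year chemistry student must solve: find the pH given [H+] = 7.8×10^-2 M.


pH = -log10([H+]) = -log10(7.8×10^-2)
= 2 - log10(7.8)
= 2 - 0.89
= 1.11

1.11


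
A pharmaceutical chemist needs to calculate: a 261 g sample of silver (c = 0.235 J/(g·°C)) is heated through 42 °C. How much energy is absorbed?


q = mcΔT = 261 × 0.235 × 42
= 2576.07 J

2576.07 J


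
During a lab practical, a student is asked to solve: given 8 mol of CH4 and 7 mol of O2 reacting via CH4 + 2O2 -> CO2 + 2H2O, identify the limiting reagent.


Mole ratio available / coefficient:
  CH4: 8/1 = 8.000
  O2: 7/2 = 3.500
Smaller ratio is limiting.

O2


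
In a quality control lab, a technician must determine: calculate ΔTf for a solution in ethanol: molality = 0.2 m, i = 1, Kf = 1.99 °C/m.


ΔTf = Kf × m × i
= 1.99 × 0.2 × 1
= 0.398 °C

0.398 °C


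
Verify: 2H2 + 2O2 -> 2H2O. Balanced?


Equation: 2H2 + 2O2 -> 2H2O
Check atoms: H: 4=4, O: 4≠2
Not balanced

No, not balanced


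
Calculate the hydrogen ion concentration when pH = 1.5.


[H+] = 10^(-pH) = 10^(-1.5)
= 3.16×10^-2 M

3.16×10^-2 M


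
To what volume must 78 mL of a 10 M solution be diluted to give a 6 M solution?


C1V1 = C2V2
10 × 78 = 6 × V2
V2 = 780/6 = 130.0 mL

130.0 mL


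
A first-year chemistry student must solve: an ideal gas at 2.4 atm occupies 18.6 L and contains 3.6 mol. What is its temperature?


PV = nRT  (R = 0.08206 L·atm/(mol·K))
T = PV/(nR) = 2.4×18.6/(3.6×0.08206)
= 44.64/0.295416
= 151.11 K

151.11 K


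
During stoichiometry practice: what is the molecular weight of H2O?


M(H2O) = 2×1.008 + 1×16.0
= 2.02 + 16.0
= 18.02 g/mol

18.02 g/mol


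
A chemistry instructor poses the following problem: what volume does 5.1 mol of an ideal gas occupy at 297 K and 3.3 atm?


PV = nRT  (R = 0.08206 L·atm/(mol·K))
V = nRT/P = 5.1×0.08206×297/3.3
= 37.666 L

37.666 L


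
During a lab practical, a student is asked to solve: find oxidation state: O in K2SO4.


O is usually -2
Oxidation number: -2

-2


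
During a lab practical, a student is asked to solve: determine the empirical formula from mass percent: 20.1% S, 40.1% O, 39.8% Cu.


Assume 100 g sample. Moles of each element:
  S: 20.1/32.07 = 0.627 mol
  O: 40.1/16.0 = 2.506 mol
  Cu: 39.8/63.55 = 0.626 mol
Divide by smallest (0.626):
  S: 0.627/0.626 = 1.0
  O: 2.506/0.626 = 4.0
  Cu: 0.626/0.626 = 1.0
Empirical formula: CuSO4

CuSO4


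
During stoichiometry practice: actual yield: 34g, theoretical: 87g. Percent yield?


% yield = actual/theoretical × 100
= 34/87 × 100
= 39.08%

39.08%


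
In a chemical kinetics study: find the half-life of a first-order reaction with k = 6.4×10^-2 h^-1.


t½ = ln2/k = 0.693147/(6.4×10^-2 h^-1)
= 10.83 h

10.83 h


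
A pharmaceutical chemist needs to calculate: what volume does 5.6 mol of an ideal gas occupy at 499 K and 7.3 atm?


PV = nRT  (R = 0.08206 L·atm/(mol·K))
V = nRT/P = 5.6×0.08206×499/7.3
= 31.412 L

31.412 L


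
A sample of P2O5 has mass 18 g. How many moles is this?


M(P2O5) = 141.94 g/mol
n = mass/M = 18/141.94 = 0.1268 mol

0.1268 mol


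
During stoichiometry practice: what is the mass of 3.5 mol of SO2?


M(SO2) = 64.07 g/mol
mass = n × M = 3.5 × 64.07 = 224.25 g

224.25 g


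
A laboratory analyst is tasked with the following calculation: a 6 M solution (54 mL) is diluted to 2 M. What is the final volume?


C1V1 = C2V2
6 × 54 = 2 × V2
V2 = 324/2 = 162.0 mL

162.0 mL


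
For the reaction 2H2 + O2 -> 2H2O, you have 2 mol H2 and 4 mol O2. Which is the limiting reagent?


Mole ratio available / coefficient:
  H2: 2/2 = 1.000
  O2: 4/1 = 4.000
Smaller ratio is limiting.

H2


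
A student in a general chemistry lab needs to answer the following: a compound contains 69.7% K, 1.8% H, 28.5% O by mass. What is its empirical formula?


Assume 100 g sample. Moles of each element:
  K: 69.7/39.1 = 1.783 mol
  H: 1.8/1.008 = 1.786 mol
  O: 28.5/16.0 = 1.781 mol
Divide by smallest (1.781):
  K: 1.783/1.781 = 1.0
  H: 1.786/1.781 = 1.0
  O: 1.781/1.781 = 1.0
Empirical formula: KOH

KOH


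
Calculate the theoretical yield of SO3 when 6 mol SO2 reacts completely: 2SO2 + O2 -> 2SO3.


Mole ratio SO3:SO2 = 2:2
n(SO3) = 6 × 2/2 = 6.000 mol
mass = 6.000 × 80.07 = 480.42 g

480.42 g


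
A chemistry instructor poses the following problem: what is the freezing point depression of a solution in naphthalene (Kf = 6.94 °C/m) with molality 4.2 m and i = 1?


ΔTf = Kf × m × i
= 6.94 × 4.2 × 1
= 29.148 °C

29.148 °C


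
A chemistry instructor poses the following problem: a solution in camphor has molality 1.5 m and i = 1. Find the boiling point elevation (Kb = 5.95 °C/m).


ΔTb = Kb × m × i
= 5.95 × 1.5 × 1
= 8.925 °C

8.925 °C


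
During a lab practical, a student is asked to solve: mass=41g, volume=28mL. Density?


ρ = mass/volume
= 41/28
= 1.464 g/mL

1.464 g/mL


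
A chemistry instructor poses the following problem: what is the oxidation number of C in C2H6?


2x + 6(+1) = 0, so x = -3
Oxidation number: -3

-3


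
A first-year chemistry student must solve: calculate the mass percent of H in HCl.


M(HCl) = 1×1.008 + 1×35.45 = 36.458 g/mol
Mass of H = 1 × 1.008 = 1.008 g/mol
% H = 1.008/36.458 × 100 = 2.76%

2.76%


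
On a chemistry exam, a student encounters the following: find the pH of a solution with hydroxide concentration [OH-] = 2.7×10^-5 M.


pOH = -log10([OH-]) = -log10(2.7×10^-5)
= 5 - log10(2.7) = 4.57
pH = 14 - pOH = 14 - 4.57 = 9.43

9.43


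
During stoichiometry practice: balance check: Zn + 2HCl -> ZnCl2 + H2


Equation: Zn + 2HCl -> ZnCl2 + H2
Check atoms: Cl: 2=2, H: 2=2, Zn: 1=1
Balanced

Yes, balanced


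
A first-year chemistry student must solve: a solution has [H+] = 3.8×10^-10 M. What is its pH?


pH = -log10([H+]) = -log10(3.8×10^-10)
= 10 - log10(3.8)
= 10 - 0.58
= 9.42

9.42


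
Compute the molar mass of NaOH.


M(NaOH) = 1×22.99 + 1×16.0 + 1×1.008
= 22.99 + 16.0 + 1.01
= 40.0 g/mol

40.0 g/mol


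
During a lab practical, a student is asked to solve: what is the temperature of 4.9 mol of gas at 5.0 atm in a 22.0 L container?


PV = nRT  (R = 0.08206 L·atm/(mol·K))
T = PV/(nR) = 5.0×22.0/(4.9×0.08206)
= 110.00/0.402094
= 273.57 K

273.57 K


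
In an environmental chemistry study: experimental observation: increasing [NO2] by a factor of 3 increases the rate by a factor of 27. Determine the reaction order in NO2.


rate ∝ [NO2]^n
3^n = 27 → n = 3
Order in NO2: 3

3


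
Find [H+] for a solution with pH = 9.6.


[H+] = 10^(-pH) = 10^(-9.6)
= 2.51×10^-10 M

2.51×10^-10 M


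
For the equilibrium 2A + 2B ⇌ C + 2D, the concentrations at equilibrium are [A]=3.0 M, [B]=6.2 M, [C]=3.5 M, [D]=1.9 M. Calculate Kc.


Kc = [C][D]^2/([A]^2[B]^2)
= (3.5^1 × 1.9^2)/(3.0^2 × 6.2^2)
= 12.635/345.96
= 0.03652

0.03652


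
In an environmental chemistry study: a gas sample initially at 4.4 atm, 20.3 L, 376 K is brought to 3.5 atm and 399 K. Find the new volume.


P1V1/T1 = P2V2/T2
V2 = P1V1T2/(T1P2)
= 4.4×20.3×399/(376×3.5)
= 27.081 L

27.081 L


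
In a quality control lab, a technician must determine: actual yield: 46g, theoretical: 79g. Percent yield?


% yield = actual/theoretical × 100
= 46/79 × 100
= 58.23%

58.23%


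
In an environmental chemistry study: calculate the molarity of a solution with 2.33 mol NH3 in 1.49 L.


M = n/V = 2.33/1.49 = 1.564 mol/L

1.564 M


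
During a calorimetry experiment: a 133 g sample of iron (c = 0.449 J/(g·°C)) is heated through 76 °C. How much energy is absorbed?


q = mcΔT = 133 × 0.449 × 76
= 4538.49 J

4538.49 J


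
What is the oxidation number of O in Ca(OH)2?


O is usually -2
Oxidation number: -2

-2


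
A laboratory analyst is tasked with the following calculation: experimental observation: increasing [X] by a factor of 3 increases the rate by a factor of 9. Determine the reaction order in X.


rate ∝ [X]^n
3^n = 9 → n = 2
Order in X: 2

2


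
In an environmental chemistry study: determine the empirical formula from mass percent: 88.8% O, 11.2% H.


Assume 100 g sample. Moles of each element:
  O: 88.8/16.0 = 5.55 mol
  H: 11.2/1.008 = 11.111 mol
Divide by smallest (5.55):
  O: 5.55/5.55 = 1.0
  H: 11.111/5.55 = 2.0
Empirical formula: H2O

H2O


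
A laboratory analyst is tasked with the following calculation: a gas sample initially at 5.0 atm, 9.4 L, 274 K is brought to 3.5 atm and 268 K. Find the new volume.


P1V1/T1 = P2V2/T2
V2 = P1V1T2/(T1P2)
= 5.0×9.4×268/(274×3.5)
= 13.135 L

13.135 L


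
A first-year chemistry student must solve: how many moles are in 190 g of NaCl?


M(NaCl) = 58.44 g/mol
n = mass/M = 190/58.44 = 3.2512 mol

3.2512 mol


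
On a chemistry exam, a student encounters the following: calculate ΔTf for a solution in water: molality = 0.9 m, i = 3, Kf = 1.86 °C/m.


ΔTf = Kf × m × i
= 1.86 × 0.9 × 3
= 5.022 °C

5.022 °C


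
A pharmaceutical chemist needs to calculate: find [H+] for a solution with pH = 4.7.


[H+] = 10^(-pH) = 10^(-4.7)
= 2.0×10^-5 M

2.0×10^-5 M


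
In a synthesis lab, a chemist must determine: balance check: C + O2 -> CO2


Equation: C + O2 -> CO2
Check atoms: C: 1=1, O: 2=2
Balanced

Yes, balanced


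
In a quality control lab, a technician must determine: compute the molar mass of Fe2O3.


M(Fe2O3) = 2×55.85 + 3×16.0
= 111.7 + 48.0
= 159.7 g/mol

159.7 g/mol


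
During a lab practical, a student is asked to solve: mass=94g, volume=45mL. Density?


ρ = mass/volume
= 94/45
= 2.089 g/mL

2.089 g/mL


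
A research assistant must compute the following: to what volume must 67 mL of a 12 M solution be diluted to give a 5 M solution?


C1V1 = C2V2
12 × 67 = 5 × V2
V2 = 804/5 = 160.8 mL

160.8 mL


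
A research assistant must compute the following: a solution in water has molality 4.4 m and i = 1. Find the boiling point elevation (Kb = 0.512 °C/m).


ΔTb = Kb × m × i
= 0.512 × 4.4 × 1
= 2.2528 °C

2.2528 °C


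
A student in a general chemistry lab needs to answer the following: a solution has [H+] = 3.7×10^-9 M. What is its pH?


pH = -log10([H+]) = -log10(3.7×10^-9)
= 9 - log10(3.7)
= 9 - 0.57
= 8.43

8.43


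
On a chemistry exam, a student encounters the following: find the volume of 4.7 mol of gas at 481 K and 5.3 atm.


PV = nRT  (R = 0.08206 L·atm/(mol·K))
V = nRT/P = 4.7×0.08206×481/5.3
= 35.002 L

35.002 L


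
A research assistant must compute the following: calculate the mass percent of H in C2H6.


M(C2H6) = 2×12.01 + 6×1.008 = 30.068 g/mol
Mass of H = 6 × 1.008 = 6.048 g/mol
% H = 6.048/30.068 × 100 = 20.11%

20.11%


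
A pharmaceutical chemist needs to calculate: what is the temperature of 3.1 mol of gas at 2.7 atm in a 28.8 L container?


PV = nRT  (R = 0.08206 L·atm/(mol·K))
T = PV/(nR) = 2.7×28.8/(3.1×0.08206)
= 77.76/0.254386
= 305.68 K

305.68 K


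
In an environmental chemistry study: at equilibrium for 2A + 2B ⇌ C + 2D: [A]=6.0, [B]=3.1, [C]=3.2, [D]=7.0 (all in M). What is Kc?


Kc = [C][D]^2/([A]^2[B]^2)
= (3.2^1 × 7.0^2)/(6.0^2 × 3.1^2)
= 156.8/345.96
= 0.4532

0.4532


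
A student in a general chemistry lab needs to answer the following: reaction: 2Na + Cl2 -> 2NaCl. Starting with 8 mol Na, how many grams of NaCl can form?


Mole ratio NaCl:Na = 2:2
n(NaCl) = 8 × 2/2 = 8.000 mol
mass = 8.000 × 58.44 = 467.52 g

467.52 g


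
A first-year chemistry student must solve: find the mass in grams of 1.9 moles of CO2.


M(CO2) = 44.01 g/mol
mass = n × M = 1.9 × 44.01 = 83.62 g

83.62 g


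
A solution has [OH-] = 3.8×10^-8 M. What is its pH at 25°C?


pOH = -log10([OH-]) = -log10(3.8×10^-8)
= 8 - log10(3.8) = 7.42
pH = 14 - pOH = 14 - 7.42 = 6.58

6.58


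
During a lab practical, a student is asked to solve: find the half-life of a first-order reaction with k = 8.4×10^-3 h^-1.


t½ = ln2/k = 0.693147/(8.4×10^-3 h^-1)
= 82.52 h

82.52 h


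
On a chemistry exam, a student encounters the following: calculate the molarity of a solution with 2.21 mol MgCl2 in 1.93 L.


M = n/V = 2.21/1.93 = 1.145 mol/L

1.145 M


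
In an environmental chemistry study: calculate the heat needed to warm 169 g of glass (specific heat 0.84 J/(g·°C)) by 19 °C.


q = mcΔT = 169 × 0.84 × 19
= 2697.24 J

2697.24 J


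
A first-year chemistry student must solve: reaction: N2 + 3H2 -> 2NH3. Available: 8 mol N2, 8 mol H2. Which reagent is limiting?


Mole ratio available / coefficient:
  N2: 8/1 = 8.000
  H2: 8/3 = 2.667
Smaller ratio is limiting.

H2


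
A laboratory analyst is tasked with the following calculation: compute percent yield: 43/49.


% yield = actual/theoretical × 100
= 43/49 × 100
= 87.76%

87.76%


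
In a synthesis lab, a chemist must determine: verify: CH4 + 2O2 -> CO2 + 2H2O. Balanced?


Equation: CH4 + 2O2 -> CO2 + 2H2O
Check atoms: C: 1=1, H: 4=4, O: 4=4
Balanced

Yes, balanced


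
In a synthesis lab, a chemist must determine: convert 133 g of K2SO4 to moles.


M(K2SO4) = 174.27 g/mol
n = mass/M = 133/174.27 = 0.7632 mol

0.7632 mol


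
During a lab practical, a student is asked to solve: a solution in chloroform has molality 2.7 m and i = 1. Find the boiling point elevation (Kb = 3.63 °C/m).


ΔTb = Kb × m × i
= 3.63 × 2.7 × 1
= 9.801 °C

9.801 °C


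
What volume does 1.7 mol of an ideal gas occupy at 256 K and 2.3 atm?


PV = nRT  (R = 0.08206 L·atm/(mol·K))
V = nRT/P = 1.7×0.08206×256/2.3
= 15.527 L

15.527 L


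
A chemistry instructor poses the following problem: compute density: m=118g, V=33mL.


ρ = mass/volume
= 118/33
= 3.576 g/mL

3.576 g/mL


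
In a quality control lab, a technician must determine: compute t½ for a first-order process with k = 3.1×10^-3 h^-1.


t½ = ln2/k = 0.693147/(3.1×10^-3 h^-1)
= 223.6 h

223.6 h


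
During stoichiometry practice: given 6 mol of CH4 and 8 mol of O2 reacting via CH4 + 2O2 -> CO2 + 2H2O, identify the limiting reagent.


Mole ratio available / coefficient:
  CH4: 6/1 = 6.000
  O2: 8/2 = 4.000
Smaller ratio is limiting.

O2


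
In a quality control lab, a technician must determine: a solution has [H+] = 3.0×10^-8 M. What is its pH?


pH = -log10([H+]) = -log10(3.0×10^-8)
= 8 - log10(3.0)
= 8 - 0.48
= 7.52

7.52


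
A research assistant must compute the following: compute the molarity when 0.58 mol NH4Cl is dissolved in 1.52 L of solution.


M = n/V = 0.58/1.52 = 0.382 mol/L

0.382 M


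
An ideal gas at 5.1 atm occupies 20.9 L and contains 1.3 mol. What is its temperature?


PV = nRT  (R = 0.08206 L·atm/(mol·K))
T = PV/(nR) = 5.1×20.9/(1.3×0.08206)
= 106.59/0.106678
= 999.18 K

999.18 K


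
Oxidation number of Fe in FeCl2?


x + 2(-1) = 0, so x = +2
Oxidation number: +2

+2


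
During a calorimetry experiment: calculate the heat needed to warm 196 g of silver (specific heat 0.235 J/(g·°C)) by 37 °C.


q = mcΔT = 196 × 0.235 × 37
= 1704.22 J

1704.22 J


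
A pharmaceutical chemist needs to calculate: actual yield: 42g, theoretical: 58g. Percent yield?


% yield = actual/theoretical × 100
= 42/58 × 100
= 72.41%

72.41%


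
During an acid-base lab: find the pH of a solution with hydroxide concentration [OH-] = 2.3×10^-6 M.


pOH = -log10([OH-]) = -log10(2.3×10^-6)
= 6 - log10(2.3) = 5.64
pH = 14 - pOH = 14 - 5.64 = 8.36

8.36


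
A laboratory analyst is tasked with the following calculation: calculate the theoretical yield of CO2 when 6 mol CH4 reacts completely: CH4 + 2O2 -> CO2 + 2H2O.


Mole ratio CO2:CH4 = 1:1
n(CO2) = 6 × 1/1 = 6.000 mol
mass = 6.000 × 44.01 = 264.06 g

264.06 g


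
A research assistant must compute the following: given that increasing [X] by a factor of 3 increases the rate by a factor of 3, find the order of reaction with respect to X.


rate ∝ [X]^n
3^n = 3 → n = 1
Order in X: 1

1


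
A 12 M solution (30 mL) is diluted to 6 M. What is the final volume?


C1V1 = C2V2
12 × 30 = 6 × V2
V2 = 360/6 = 60.0 mL

60.0 mL


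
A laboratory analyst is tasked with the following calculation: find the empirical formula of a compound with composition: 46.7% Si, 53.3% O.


Assume 100 g sample. Moles of each element:
  Si: 46.7/28.09 = 1.663 mol
  O: 53.3/16.0 = 3.331 mol
Divide by smallest (1.663):
  Si: 1.663/1.663 = 1.0
  O: 3.331/1.663 = 2.0
Empirical formula: SiO2

SiO2


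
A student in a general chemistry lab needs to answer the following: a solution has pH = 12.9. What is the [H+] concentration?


[H+] = 10^(-pH) = 10^(-12.9)
= 1.26×10^-13 M

1.26×10^-13 M


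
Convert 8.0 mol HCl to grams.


M(HCl) = 36.46 g/mol
mass = n × M = 8.0 × 36.46 = 291.68 g

291.68 g


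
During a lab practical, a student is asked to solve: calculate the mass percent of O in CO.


M(CO) = 1×12.01 + 1×16.0 = 28.01 g/mol
Mass of O = 1 × 16.0 = 16.00 g/mol
% O = 16.00/28.01 × 100 = 57.12%

57.12%


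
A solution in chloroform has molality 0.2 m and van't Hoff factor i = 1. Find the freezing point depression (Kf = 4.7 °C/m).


ΔTf = Kf × m × i
= 4.7 × 0.2 × 1
= 0.94 °C

0.94 °C


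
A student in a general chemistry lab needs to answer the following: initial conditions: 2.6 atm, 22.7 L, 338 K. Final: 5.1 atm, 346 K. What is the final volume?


P1V1/T1 = P2V2/T2
V2 = P1V1T2/(T1P2)
= 2.6×22.7×346/(338×5.1)
= 11.846 L

11.846 L


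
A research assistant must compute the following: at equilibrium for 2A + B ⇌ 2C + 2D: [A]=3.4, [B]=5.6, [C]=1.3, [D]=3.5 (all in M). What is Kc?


Kc = [C]^2[D]^2/([A]^2[B])
= (1.3^2 × 3.5^2)/(3.4^2 × 5.6^1)
= 20.7025/64.736
= 0.3198

0.3198


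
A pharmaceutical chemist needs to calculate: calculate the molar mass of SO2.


M(SO2) = 1×32.07 + 2×16.0
= 32.07 + 32.0
= 64.07 g/mol

64.07 g/mol


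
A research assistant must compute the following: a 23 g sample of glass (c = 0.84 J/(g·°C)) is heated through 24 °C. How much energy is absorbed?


q = mcΔT = 23 × 0.84 × 24
= 463.68 J

463.68 J


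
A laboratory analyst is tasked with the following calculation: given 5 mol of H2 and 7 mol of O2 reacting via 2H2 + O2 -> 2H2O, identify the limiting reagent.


Mole ratio available / coefficient:
  H2: 5/2 = 2.500
  O2: 7/1 = 7.000
Smaller ratio is limiting.

H2


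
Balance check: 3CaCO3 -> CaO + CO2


Equation: 3CaCO3 -> CaO + CO2
Check atoms: C: 3≠1, Ca: 3≠1, O: 9≠3
Not balanced

No, not balanced


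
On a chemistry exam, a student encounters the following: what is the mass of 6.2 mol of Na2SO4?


M(Na2SO4) = 142.05 g/mol
mass = n × M = 6.2 × 142.05 = 880.71 g

880.71 g


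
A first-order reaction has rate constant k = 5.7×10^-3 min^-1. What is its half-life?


t½ = ln2/k = 0.693147/(5.7×10^-3 min^-1)
= 121.6 min

121.6 min


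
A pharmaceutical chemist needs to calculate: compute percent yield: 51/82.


% yield = actual/theoretical × 100
= 51/82 × 100
= 62.2%

62.2%


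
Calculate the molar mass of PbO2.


M(PbO2) = 1×207.2 + 2×16.0
= 207.2 + 32.0
= 239.2 g/mol

239.2 g/mol


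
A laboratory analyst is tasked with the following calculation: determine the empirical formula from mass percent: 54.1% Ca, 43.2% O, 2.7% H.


Assume 100 g sample. Moles of each element:
  Ca: 54.1/40.08 = 1.35 mol
  O: 43.2/16.0 = 2.7 mol
  H: 2.7/1.008 = 2.679 mol
Divide by smallest (1.35):
  Ca: 1.35/1.35 = 1.0
  O: 2.7/1.35 = 2.0
  H: 2.679/1.35 = 1.98
Empirical formula: CaO2H2

CaO2H2


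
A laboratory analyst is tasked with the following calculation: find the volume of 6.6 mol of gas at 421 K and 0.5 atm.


PV = nRT  (R = 0.08206 L·atm/(mol·K))
V = nRT/P = 6.6×0.08206×421/0.5
= 456.024 L

456.024 L


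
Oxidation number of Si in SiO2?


x + 2(-2) = 0, so x = +4
Oxidation number: +4

+4


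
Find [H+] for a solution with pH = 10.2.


[H+] = 10^(-pH) = 10^(-10.2)
= 6.31×10^-11 M

6.31×10^-11 M


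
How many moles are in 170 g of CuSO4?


M(CuSO4) = 159.62 g/mol
n = mass/M = 170/159.62 = 1.065 mol

1.065 mol


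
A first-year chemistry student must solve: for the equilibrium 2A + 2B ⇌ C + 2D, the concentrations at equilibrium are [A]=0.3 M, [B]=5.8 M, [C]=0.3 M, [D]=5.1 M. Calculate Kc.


Kc = [C][D]^2/([A]^2[B]^2)
= (0.3^1 × 5.1^2)/(0.3^2 × 5.8^2)
= 7.803/3.0276
= 2.577

2.577


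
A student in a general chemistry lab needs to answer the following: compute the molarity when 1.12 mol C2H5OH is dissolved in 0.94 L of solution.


M = n/V = 1.12/0.94 = 1.191 mol/L

1.191 M


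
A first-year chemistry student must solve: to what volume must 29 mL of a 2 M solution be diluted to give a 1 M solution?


C1V1 = C2V2
2 × 29 = 1 × V2
V2 = 58/1 = 58.0 mL

58.0 mL


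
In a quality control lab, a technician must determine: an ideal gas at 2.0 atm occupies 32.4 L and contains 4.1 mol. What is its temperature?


PV = nRT  (R = 0.08206 L·atm/(mol·K))
T = PV/(nR) = 2.0×32.4/(4.1×0.08206)
= 64.80/0.336446
= 192.60 K

192.60 K


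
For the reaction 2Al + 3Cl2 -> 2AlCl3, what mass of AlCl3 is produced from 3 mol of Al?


Mole ratio AlCl3:Al = 2:2
n(AlCl3) = 3 × 2/2 = 3.000 mol
mass = 3.000 × 133.33 = 399.99 g

399.99 g


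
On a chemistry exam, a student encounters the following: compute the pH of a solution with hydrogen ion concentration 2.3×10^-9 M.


pH = -log10([H+]) = -log10(2.3×10^-9)
= 9 - log10(2.3)
= 9 - 0.36
= 8.64

8.64


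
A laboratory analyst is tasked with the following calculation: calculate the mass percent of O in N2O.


M(N2O) = 2×14.01 + 1×16.0 = 44.02 g/mol
Mass of O = 1 × 16.0 = 16.00 g/mol
% O = 16.00/44.02 × 100 = 36.35%

36.35%


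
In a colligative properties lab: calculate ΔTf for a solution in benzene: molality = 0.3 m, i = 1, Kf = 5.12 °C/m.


ΔTf = Kf × m × i
= 5.12 × 0.3 × 1
= 1.536 °C

1.536 °C


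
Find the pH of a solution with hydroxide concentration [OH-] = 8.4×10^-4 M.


pOH = -log10([OH-]) = -log10(8.4×10^-4)
= 4 - log10(8.4) = 3.08
pH = 14 - pOH = 14 - 3.08 = 10.92

10.92


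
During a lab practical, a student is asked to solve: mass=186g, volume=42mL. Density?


ρ = mass/volume
= 186/42
= 4.429 g/mL

4.429 g/mL


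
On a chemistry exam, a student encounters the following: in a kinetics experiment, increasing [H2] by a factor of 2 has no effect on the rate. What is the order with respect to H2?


rate ∝ [H2]^n
rate ∝ [H2]^0
Order in H2: 0

0


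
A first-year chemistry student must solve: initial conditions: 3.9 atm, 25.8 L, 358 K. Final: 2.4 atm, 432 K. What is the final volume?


P1V1/T1 = P2V2/T2
V2 = P1V1T2/(T1P2)
= 3.9×25.8×432/(358×2.4)
= 50.591 L

50.591 L


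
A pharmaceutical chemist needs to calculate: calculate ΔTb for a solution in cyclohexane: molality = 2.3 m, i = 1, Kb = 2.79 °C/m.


ΔTb = Kb × m × i
= 2.79 × 2.3 × 1
= 6.417 °C

6.417 °C


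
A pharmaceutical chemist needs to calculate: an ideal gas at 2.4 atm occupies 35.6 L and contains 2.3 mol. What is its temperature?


PV = nRT  (R = 0.08206 L·atm/(mol·K))
T = PV/(nR) = 2.4×35.6/(2.3×0.08206)
= 85.44/0.188738
= 452.69 K

452.69 K


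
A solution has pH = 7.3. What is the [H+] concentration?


[H+] = 10^(-pH) = 10^(-7.3)
= 5.01×10^-8 M

5.01×10^-8 M


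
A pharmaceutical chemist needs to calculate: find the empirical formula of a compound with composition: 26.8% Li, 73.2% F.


Assume 100 g sample. Moles of each element:
  Li: 26.8/6.94 = 3.862 mol
  F: 73.2/19.0 = 3.853 mol
Divide by smallest (3.853):
  Li: 3.862/3.853 = 1.0
  F: 3.853/3.853 = 1.0
Empirical formula: LiF

LiF


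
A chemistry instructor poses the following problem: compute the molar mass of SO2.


M(SO2) = 1×32.07 + 2×16.0
= 32.07 + 32.0
= 64.07 g/mol

64.07 g/mol


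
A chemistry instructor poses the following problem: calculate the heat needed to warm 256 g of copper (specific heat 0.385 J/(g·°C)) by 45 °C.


q = mcΔT = 256 × 0.385 × 45
= 4435.20 J

4435.20 J


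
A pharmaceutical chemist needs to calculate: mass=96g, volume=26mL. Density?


ρ = mass/volume
= 96/26
= 3.692 g/mL

3.692 g/mL


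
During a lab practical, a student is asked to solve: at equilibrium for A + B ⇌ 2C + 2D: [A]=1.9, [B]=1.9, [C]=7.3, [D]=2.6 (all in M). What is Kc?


Kc = [C]^2[D]^2/([A][B])
= (7.3^2 × 2.6^2)/(1.9^1 × 1.9^1)
= 360.2404/3.61
= 99.79

99.79


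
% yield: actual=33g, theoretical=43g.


% yield = actual/theoretical × 100
= 33/43 × 100
= 76.74%

76.74%


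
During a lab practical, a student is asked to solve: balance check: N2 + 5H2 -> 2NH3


Equation: N2 + 5H2 -> 2NH3
Check atoms: H: 10≠6, N: 2=2
Not balanced

No, not balanced


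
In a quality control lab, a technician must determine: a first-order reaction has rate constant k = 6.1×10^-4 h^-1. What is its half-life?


t½ = ln2/k = 0.693147/(6.1×10^-4 h^-1)
= 1136 h

1136 h


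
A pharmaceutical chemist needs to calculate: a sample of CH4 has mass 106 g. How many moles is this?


M(CH4) = 16.04 g/mol
n = mass/M = 106/16.04 = 6.6085 mol

6.6085 mol


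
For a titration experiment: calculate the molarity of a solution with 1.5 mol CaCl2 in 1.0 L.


M = n/V = 1.5/1.0 = 1.500 mol/L

1.500 M


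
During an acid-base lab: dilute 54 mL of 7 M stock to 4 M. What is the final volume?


C1V1 = C2V2
7 × 54 = 4 × V2
V2 = 378/4 = 94.5 mL

94.5 mL


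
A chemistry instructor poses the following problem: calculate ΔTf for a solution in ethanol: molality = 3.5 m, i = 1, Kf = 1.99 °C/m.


ΔTf = Kf × m × i
= 1.99 × 3.5 × 1
= 6.965 °C

6.965 °C


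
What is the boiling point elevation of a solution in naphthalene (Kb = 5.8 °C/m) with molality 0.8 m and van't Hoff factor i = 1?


ΔTb = Kb × m × i
= 5.8 × 0.8 × 1
= 4.64 °C

4.64 °C


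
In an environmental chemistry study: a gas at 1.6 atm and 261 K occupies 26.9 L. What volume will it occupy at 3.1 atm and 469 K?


P1V1/T1 = P2V2/T2
V2 = P1V1T2/(T1P2)
= 1.6×26.9×469/(261×3.1)
= 24.948 L

24.948 L


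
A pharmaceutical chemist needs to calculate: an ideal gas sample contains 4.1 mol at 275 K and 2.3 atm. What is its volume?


PV = nRT  (R = 0.08206 L·atm/(mol·K))
V = nRT/P = 4.1×0.08206×275/2.3
= 40.227 L

40.227 L


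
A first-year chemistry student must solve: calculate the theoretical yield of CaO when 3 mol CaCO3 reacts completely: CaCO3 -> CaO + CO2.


Mole ratio CaO:CaCO3 = 1:1
n(CaO) = 3 × 1/1 = 3.000 mol
mass = 3.000 × 56.08 = 168.24 g

168.24 g


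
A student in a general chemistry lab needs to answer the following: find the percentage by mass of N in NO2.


M(NO2) = 1×14.01 + 2×16.0 = 46.01 g/mol
Mass of N = 1 × 14.01 = 14.01 g/mol
% N = 14.01/46.01 × 100 = 30.45%

30.45%


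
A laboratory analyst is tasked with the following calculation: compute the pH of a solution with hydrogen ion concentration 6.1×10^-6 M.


pH = -log10([H+]) = -log10(6.1×10^-6)
= 6 - log10(6.1)
= 6 - 0.79
= 5.21

5.21


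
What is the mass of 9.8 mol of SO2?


M(SO2) = 64.07 g/mol
mass = n × M = 9.8 × 64.07 = 627.89 g

627.89 g


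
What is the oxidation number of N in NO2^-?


x + 2(-2) = -1, so x = +3
Oxidation number: +3

+3


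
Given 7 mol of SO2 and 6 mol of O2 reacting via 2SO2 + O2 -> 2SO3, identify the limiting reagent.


Mole ratio available / coefficient:
  SO2: 7/2 = 3.500
  O2: 6/1 = 6.000
Smaller ratio is limiting.

SO2


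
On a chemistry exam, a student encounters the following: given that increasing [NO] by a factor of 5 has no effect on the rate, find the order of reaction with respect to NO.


rate ∝ [NO]^n
rate ∝ [NO]^0
Order in NO: 0

0


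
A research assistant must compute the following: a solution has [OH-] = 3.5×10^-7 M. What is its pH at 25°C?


pOH = -log10([OH-]) = -log10(3.5×10^-7)
= 7 - log10(3.5) = 6.46
pH = 14 - pOH = 14 - 6.46 = 7.54

7.54


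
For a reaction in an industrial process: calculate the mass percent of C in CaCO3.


M(CaCO3) = 1×40.08 + 1×12.01 + 3×16.0 = 100.09 g/mol
Mass of C = 1 × 12.01 = 12.01 g/mol
% C = 12.01/100.09 × 100 = 12.00%

12.00%


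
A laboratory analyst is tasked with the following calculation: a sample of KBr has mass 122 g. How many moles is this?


M(KBr) = 119.0 g/mol
n = mass/M = 122/119.0 = 1.0252 mol

1.0252 mol


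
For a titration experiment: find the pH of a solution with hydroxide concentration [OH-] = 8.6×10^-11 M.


pOH = -log10([OH-]) = -log10(8.6×10^-11)
= 11 - log10(8.6) = 10.07
pH = 14 - pOH = 14 - 10.07 = 3.93

3.93


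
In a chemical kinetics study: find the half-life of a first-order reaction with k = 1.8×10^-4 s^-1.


t½ = ln2/k = 0.693147/(1.8×10^-4 s^-1)
= 3851 s

3851 s


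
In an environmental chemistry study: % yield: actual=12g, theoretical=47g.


% yield = actual/theoretical × 100
= 12/47 × 100
= 25.53%

25.53%


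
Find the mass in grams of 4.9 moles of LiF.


M(LiF) = 25.94 g/mol
mass = n × M = 4.9 × 25.94 = 127.11 g

127.11 g


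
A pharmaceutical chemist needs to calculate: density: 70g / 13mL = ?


ρ = mass/volume
= 70/13
= 5.385 g/mL

5.385 g/mL


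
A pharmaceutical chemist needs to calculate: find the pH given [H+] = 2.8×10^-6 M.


pH = -log10([H+]) = -log10(2.8×10^-6)
= 6 - log10(2.8)
= 6 - 0.45
= 5.55

5.55


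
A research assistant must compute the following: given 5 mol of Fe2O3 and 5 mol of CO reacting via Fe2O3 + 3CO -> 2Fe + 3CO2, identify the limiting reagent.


Mole ratio available / coefficient:
  Fe2O3: 5/1 = 5.000
  CO: 5/3 = 1.667
Smaller ratio is limiting.

CO


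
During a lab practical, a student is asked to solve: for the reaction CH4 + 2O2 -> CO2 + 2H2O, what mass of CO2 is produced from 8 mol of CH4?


Mole ratio CO2:CH4 = 1:1
n(CO2) = 8 × 1/1 = 8.000 mol
mass = 8.000 × 44.01 = 352.08 g

352.08 g


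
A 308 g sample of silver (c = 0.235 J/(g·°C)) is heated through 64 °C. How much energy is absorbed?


q = mcΔT = 308 × 0.235 × 64
= 4632.32 J

4632.32 J


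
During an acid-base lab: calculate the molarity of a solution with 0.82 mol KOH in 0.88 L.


M = n/V = 0.82/0.88 = 0.932 mol/L

0.932 M


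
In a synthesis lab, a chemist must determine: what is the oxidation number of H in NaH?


H with a metal (hydride): -1
Oxidation number: -1

-1


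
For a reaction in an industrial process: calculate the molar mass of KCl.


M(KCl) = 1×39.1 + 1×35.45
= 39.1 + 35.45
= 74.55 g/mol

74.55 g/mol


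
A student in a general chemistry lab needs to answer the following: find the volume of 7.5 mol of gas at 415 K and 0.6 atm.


PV = nRT  (R = 0.08206 L·atm/(mol·K))
V = nRT/P = 7.5×0.08206×415/0.6
= 425.686 L

425.686 L


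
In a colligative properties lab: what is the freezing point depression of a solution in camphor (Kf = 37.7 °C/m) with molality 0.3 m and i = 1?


ΔTf = Kf × m × i
= 37.7 × 0.3 × 1
= 11.31 °C

11.31 °C
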